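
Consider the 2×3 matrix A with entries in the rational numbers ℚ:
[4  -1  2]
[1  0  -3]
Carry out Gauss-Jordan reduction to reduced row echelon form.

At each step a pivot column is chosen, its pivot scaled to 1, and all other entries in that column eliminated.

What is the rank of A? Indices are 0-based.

step 1: normalize row 0 (÷4) = (1, -1/4, 1/2)
  row 1: subtract 1×row0 = (0, 1/4, -7/2)
step 2: normalize row 1 (÷1/4) = (0, 1, -14)
  row 0: subtract -1/4×row1 = (1, 0, -3)

rank = 2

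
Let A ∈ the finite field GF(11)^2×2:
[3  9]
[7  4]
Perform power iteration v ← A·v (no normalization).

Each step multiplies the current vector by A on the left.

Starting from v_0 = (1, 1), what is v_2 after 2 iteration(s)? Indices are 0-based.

v_0 = (1, 1).
v_1 = A·v_0 = (1, 0).
v_2 = A·v_1 = (3, 7).

v_2 = (3, 7)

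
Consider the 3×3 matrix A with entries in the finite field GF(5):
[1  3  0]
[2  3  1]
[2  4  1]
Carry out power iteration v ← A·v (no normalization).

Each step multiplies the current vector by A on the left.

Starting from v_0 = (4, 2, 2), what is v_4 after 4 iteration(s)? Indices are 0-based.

v_0 = (4, 2, 2).
v_1 = A·v_0 = (0, 1, 3).
v_2 = A·v_1 = (3, 1, 2).
v_3 = A·v_2 = (1, 1, 2).
v_4 = A·v_3 = (4, 2, 3).

v_4 = (4, 2, 3)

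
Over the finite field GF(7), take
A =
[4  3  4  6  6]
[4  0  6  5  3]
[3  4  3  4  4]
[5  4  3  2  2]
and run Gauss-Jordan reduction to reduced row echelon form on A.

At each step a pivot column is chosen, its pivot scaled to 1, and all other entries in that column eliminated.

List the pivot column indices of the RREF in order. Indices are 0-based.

[1] R0 /= 4  ⇒  (1, 6, 1, 5, 5)
     R1 -= 4·R0  ⇒  (0, 4, 2, 6, 4)
     R2 -= 3·R0  ⇒  (0, 0, 0, 3, 3)
     R3 -= 5·R0  ⇒  (0, 2, 5, 5, 5)
[2] R1 /= 4  ⇒  (0, 1, 4, 5, 1)
     R0 -= 6·R1  ⇒  (1, 0, 5, 3, 6)
     R3 -= 2·R1  ⇒  (0, 0, 4, 2, 3)
[3] R2 <-> R3
[3] R2 /= 4  ⇒  (0, 0, 1, 4, 6)
     R0 -= 5·R2  ⇒  (1, 0, 0, 4, 4)
     R1 -= 4·R2  ⇒  (0, 1, 0, 3, 5)
[4] R3 /= 3  ⇒  (0, 0, 0, 1, 1)
     R0 -= 4·R3  ⇒  (1, 0, 0, 0, 0)
     R1 -= 3·R3  ⇒  (0, 1, 0, 0, 2)
     R2 -= 4·R3  ⇒  (0, 0, 1, 0, 2)

pivot columns: 0, 1, 2, 3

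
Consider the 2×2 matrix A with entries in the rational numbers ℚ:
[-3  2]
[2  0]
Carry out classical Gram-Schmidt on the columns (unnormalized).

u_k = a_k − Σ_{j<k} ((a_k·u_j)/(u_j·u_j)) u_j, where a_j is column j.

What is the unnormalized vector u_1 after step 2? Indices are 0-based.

u_1 = (8/13, 12/13)

Step 1: u_0 = a_0 = (-3, 2).
Step 2: u_1 = a_1 − (-6/13)·u_0 = (8/13, 12/13).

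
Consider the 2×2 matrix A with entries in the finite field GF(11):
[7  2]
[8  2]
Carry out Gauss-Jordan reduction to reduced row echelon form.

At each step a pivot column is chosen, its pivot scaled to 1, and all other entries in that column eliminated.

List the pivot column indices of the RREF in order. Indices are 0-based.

step 1: normalize row 0 (÷7) = (1, 5)
  row 1: subtract 8×row0 = (0, 6)
step 2: normalize row 1 (÷6) = (0, 1)
  row 0: subtract 5×row1 = (1, 0)

pivot columns: 0, 1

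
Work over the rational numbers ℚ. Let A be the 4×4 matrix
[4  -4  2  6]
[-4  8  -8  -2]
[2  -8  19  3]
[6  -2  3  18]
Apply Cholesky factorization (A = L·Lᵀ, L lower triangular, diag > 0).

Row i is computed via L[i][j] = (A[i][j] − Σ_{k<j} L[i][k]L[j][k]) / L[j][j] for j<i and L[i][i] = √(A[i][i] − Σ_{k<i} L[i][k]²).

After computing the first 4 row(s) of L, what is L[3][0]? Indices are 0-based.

L[3][0] = 3

Step 1: L[0][0] = √(4) = 2.
  L[1][0] = (-4) / L[0][0] = -2.
Step 2: L[1][1] = √(4) = 2.
  L[2][0] = (2) / L[0][0] = 1.
  L[2][1] = (-6) / L[1][1] = -3.
Step 3: L[2][2] = √(9) = 3.
  L[3][0] = (6) / L[0][0] = 3.
  L[3][1] = (4) / L[1][1] = 2.
  L[3][2] = (6) / L[2][2] = 2.
Step 4: L[3][3] = √(1) = 1.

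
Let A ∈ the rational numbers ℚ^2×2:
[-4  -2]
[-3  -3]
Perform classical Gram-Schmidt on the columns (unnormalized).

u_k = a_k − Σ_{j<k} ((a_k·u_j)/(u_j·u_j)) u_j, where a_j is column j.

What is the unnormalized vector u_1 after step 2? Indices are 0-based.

Step 1: u_0 = a_0 = (-4, -3).
Step 2: u_1 = a_1 − (17/25)·u_0 = (18/25, -24/25).

u_1 = (18/25, -24/25)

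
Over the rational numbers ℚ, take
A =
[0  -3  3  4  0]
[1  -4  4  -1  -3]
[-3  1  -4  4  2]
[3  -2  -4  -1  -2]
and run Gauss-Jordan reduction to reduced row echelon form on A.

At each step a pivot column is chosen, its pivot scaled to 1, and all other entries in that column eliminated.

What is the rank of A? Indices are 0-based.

[1] R0 <-> R1
[1] R0 /= 1  ⇒  (1, -4, 4, -1, -3)
     R2 -= -3·R0  ⇒  (0, -11, 8, 1, -7)
     R3 -= 3·R0  ⇒  (0, 10, -16, 2, 7)
[2] R1 /= -3  ⇒  (0, 1, -1, -4/3, 0)
     R0 -= -4·R1  ⇒  (1, 0, 0, -19/3, -3)
     R2 -= -11·R1  ⇒  (0, 0, -3, -41/3, -7)
     R3 -= 10·R1  ⇒  (0, 0, -6, 46/3, 7)
[3] R2 /= -3  ⇒  (0, 0, 1, 41/9, 7/3)
     R1 -= -1·R2  ⇒  (0, 1, 0, 29/9, 7/3)
     R3 -= -6·R2  ⇒  (0, 0, 0, 128/3, 21)
[4] R3 /= 128/3  ⇒  (0, 0, 0, 1, 63/128)
     R0 -= -19/3·R3  ⇒  (1, 0, 0, 0, 15/128)
     R1 -= 29/9·R3  ⇒  (0, 1, 0, 0, 287/384)
     R2 -= 41/9·R3  ⇒  (0, 0, 1, 0, 35/384)

rank = 4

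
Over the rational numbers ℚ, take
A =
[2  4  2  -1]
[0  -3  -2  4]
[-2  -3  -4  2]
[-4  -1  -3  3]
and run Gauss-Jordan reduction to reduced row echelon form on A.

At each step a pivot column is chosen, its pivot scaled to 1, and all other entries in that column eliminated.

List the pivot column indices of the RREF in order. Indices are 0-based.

step 1: normalize row 0 (÷2) = (1, 2, 1, -1/2)
  row 2: subtract -2×row0 = (0, 1, -2, 1)
  row 3: subtract -4×row0 = (0, 7, 1, 1)
step 2: normalize row 1 (÷-3) = (0, 1, 2/3, -4/3)
  row 0: subtract 2×row1 = (1, 0, -1/3, 13/6)
  row 2: subtract 1×row1 = (0, 0, -8/3, 7/3)
  row 3: subtract 7×row1 = (0, 0, -11/3, 31/3)
step 3: normalize row 2 (÷-8/3) = (0, 0, 1, -7/8)
  row 0: subtract -1/3×row2 = (1, 0, 0, 15/8)
  row 1: subtract 2/3×row2 = (0, 1, 0, -3/4)
  row 3: subtract -11/3×row2 = (0, 0, 0, 57/8)
step 4: normalize row 3 (÷57/8) = (0, 0, 0, 1)
  row 0: subtract 15/8×row3 = (1, 0, 0, 0)
  row 1: subtract -3/4×row3 = (0, 1, 0, 0)
  row 2: subtract -7/8×row3 = (0, 0, 1, 0)

pivot columns: 0, 1, 2, 3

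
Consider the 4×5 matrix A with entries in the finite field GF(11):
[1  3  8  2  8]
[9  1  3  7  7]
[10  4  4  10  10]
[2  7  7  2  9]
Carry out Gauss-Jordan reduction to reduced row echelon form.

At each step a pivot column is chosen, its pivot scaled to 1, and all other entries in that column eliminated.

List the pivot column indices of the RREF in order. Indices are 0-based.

[1] R0 /= 1  ⇒  (1, 3, 8, 2, 8)
     R1 -= 9·R0  ⇒  (0, 7, 8, 0, 1)
     R2 -= 10·R0  ⇒  (0, 7, 1, 1, 7)
     R3 -= 2·R0  ⇒  (0, 1, 2, 9, 4)
[2] R1 /= 7  ⇒  (0, 1, 9, 0, 8)
     R0 -= 3·R1  ⇒  (1, 0, 3, 2, 6)
     R2 -= 7·R1  ⇒  (0, 0, 4, 1, 6)
     R3 -= 1·R1  ⇒  (0, 0, 4, 9, 7)
[3] R2 /= 4  ⇒  (0, 0, 1, 3, 7)
     R0 -= 3·R2  ⇒  (1, 0, 0, 4, 7)
     R1 -= 9·R2  ⇒  (0, 1, 0, 6, 0)
     R3 -= 4·R2  ⇒  (0, 0, 0, 8, 1)
[4] R3 /= 8  ⇒  (0, 0, 0, 1, 7)
     R0 -= 4·R3  ⇒  (1, 0, 0, 0, 1)
     R1 -= 6·R3  ⇒  (0, 1, 0, 0, 2)
     R2 -= 3·R3  ⇒  (0, 0, 1, 0, 8)

pivot columns: 0, 1, 2, 3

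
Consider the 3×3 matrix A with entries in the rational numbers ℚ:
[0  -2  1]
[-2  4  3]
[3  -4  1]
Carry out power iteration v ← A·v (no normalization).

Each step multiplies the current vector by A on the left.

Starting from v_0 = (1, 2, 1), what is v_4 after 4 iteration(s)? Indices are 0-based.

v_4 = (-269, -419, -630)

v_0 = (1, 2, 1).
v_1 = A·v_0 = (-3, 9, -4).
v_2 = A·v_1 = (-22, 30, -49).
v_3 = A·v_2 = (-109, 17, -235).
v_4 = A·v_3 = (-269, -419, -630).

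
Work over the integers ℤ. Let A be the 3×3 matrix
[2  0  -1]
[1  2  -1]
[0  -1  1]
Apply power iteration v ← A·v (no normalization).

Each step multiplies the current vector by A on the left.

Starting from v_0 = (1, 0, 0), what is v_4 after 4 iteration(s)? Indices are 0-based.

v_0 = (1, 0, 0).
v_1 = A·v_0 = (2, 1, 0).
v_2 = A·v_1 = (4, 4, -1).
v_3 = A·v_2 = (9, 13, -5).
v_4 = A·v_3 = (23, 40, -18).

v_4 = (23, 40, -18)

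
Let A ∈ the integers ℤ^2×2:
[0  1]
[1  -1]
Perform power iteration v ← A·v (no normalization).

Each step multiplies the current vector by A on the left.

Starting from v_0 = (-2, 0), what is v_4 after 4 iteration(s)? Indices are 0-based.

v_4 = (-4, 6)

v_0 = (-2, 0).
v_1 = A·v_0 = (0, -2).
v_2 = A·v_1 = (-2, 2).
v_3 = A·v_2 = (2, -4).
v_4 = A·v_3 = (-4, 6).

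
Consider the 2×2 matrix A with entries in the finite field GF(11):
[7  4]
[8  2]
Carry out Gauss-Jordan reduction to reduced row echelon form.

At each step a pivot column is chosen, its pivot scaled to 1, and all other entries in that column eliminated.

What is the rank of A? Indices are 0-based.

rank = 2

step 1: normalize row 0 (÷7) = (1, 10)
  row 1: subtract 8×row0 = (0, 10)
step 2: normalize row 1 (÷10) = (0, 1)
  row 0: subtract 10×row1 = (1, 0)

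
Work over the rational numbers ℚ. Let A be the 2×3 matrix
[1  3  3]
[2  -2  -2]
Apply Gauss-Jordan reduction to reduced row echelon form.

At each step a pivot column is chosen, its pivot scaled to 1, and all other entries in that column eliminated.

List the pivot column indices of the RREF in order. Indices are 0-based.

step 1: normalize row 0 (÷1) = (1, 3, 3)
  row 1: subtract 2×row0 = (0, -8, -8)
step 2: normalize row 1 (÷-8) = (0, 1, 1)
  row 0: subtract 3×row1 = (1, 0, 0)

pivot columns: 0, 1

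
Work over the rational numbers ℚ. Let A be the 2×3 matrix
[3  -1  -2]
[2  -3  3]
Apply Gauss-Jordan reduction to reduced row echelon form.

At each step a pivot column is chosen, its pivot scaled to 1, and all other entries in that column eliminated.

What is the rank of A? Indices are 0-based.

step 1: normalize row 0 (÷3) = (1, -1/3, -2/3)
  row 1: subtract 2×row0 = (0, -7/3, 13/3)
step 2: normalize row 1 (÷-7/3) = (0, 1, -13/7)
  row 0: subtract -1/3×row1 = (1, 0, -9/7)

rank = 2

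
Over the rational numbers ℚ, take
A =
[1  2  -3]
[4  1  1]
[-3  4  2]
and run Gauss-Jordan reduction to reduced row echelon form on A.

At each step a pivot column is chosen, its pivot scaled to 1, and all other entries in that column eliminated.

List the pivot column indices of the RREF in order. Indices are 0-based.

pivot(0,0)=1: scale R0 → (1, 2, -3)
  clear (1,0): R1 −= (4)R0 → (0, -7, 13)
  clear (2,0): R2 −= (-3)R0 → (0, 10, -7)
pivot(1,1)=-7: scale R1 → (0, 1, -13/7)
  clear (0,1): R0 −= (2)R1 → (1, 0, 5/7)
  clear (2,1): R2 −= (10)R1 → (0, 0, 81/7)
pivot(2,2)=81/7: scale R2 → (0, 0, 1)
  clear (0,2): R0 −= (5/7)R2 → (1, 0, 0)
  clear (1,2): R1 −= (-13/7)R2 → (0, 1, 0)

pivot columns: 0, 1, 2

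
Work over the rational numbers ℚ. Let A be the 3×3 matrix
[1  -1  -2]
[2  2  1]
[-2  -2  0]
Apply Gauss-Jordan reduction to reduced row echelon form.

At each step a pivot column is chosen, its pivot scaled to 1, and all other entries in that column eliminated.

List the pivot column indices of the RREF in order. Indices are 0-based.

step 1: normalize row 0 (÷1) = (1, -1, -2)
  row 1: subtract 2×row0 = (0, 4, 5)
  row 2: subtract -2×row0 = (0, -4, -4)
step 2: normalize row 1 (÷4) = (0, 1, 5/4)
  row 0: subtract -1×row1 = (1, 0, -3/4)
  row 2: subtract -4×row1 = (0, 0, 1)
step 3: normalize row 2 (÷1) = (0, 0, 1)
  row 0: subtract -3/4×row2 = (1, 0, 0)
  row 1: subtract 5/4×row2 = (0, 1, 0)

pivot columns: 0, 1, 2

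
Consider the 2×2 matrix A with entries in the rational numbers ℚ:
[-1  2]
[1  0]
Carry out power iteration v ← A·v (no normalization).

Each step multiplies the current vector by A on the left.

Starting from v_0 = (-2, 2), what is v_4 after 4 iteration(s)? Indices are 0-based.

v_0 = (-2, 2).
v_1 = A·v_0 = (6, -2).
v_2 = A·v_1 = (-10, 6).
v_3 = A·v_2 = (22, -10).
v_4 = A·v_3 = (-42, 22).

v_4 = (-42, 22)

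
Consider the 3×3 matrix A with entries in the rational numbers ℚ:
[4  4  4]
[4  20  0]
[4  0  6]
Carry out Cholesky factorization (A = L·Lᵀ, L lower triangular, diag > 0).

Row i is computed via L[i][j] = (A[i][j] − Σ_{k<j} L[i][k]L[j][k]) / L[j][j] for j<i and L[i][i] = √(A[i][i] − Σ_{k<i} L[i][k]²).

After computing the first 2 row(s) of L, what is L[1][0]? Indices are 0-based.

L[1][0] = 2

Step 1: L[0][0] = √(4) = 2.
  L[1][0] = (4) / L[0][0] = 2.
Step 2: L[1][1] = √(16) = 4.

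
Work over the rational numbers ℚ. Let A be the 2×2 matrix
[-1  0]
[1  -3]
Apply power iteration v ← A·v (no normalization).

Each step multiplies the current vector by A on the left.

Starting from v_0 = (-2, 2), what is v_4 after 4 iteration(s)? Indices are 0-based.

v_4 = (-2, 242)

v_0 = (-2, 2).
v_1 = A·v_0 = (2, -8).
v_2 = A·v_1 = (-2, 26).
v_3 = A·v_2 = (2, -80).
v_4 = A·v_3 = (-2, 242).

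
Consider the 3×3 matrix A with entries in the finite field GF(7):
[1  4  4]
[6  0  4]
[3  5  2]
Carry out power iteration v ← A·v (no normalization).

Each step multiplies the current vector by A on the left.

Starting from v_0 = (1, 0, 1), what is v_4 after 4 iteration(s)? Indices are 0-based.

v_4 = (0, 2, 0)

v_0 = (1, 0, 1).
v_1 = A·v_0 = (5, 3, 5).
v_2 = A·v_1 = (2, 1, 5).
v_3 = A·v_2 = (5, 4, 0).
v_4 = A·v_3 = (0, 2, 0).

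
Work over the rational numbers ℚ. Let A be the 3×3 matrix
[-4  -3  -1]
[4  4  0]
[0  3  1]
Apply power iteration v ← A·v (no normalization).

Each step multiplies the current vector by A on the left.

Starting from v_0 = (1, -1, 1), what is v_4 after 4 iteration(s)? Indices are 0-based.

v_0 = (1, -1, 1).
v_1 = A·v_0 = (-2, 0, -2).
v_2 = A·v_1 = (10, -8, -2).
v_3 = A·v_2 = (-14, 8, -26).
v_4 = A·v_3 = (58, -24, -2).

v_4 = (58, -24, -2)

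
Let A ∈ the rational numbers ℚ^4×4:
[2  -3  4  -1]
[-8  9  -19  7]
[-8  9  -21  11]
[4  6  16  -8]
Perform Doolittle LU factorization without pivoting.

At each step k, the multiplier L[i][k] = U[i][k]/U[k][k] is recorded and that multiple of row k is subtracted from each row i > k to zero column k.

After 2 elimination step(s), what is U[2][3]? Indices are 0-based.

[col 0] pivot 2
  R1 -= -4*R0 → (0, -3, -3, 3)  (L[1][0] := -4)
  R2 -= -4*R0 → (0, -3, -5, 7)  (L[2][0] := -4)
  R3 -= 2*R0 → (0, 12, 8, -6)  (L[3][0] := 2)
[col 1] pivot -3
  R2 -= 1*R1 → (0, 0, -2, 4)  (L[2][1] := 1)
  R3 -= -4*R1 → (0, 0, -4, 6)  (L[3][1] := -4)

U[2][3] = 4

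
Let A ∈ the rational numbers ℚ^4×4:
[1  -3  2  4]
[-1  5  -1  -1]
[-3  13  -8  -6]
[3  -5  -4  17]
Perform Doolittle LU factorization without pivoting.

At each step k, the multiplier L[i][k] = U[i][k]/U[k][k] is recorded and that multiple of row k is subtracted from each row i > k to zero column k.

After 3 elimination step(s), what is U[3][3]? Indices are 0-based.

U[3][3] = -1

k=0: U[0][0]=1
  eliminate (1,0): mult=-1, new row 1: (0, 2, 1, 3); set L[1][0]=-1
  eliminate (2,0): mult=-3, new row 2: (0, 4, -2, 6); set L[2][0]=-3
  eliminate (3,0): mult=3, new row 3: (0, 4, -10, 5); set L[3][0]=3
k=1: U[1][1]=2
  eliminate (2,1): mult=2, new row 2: (0, 0, -4, 0); set L[2][1]=2
  eliminate (3,1): mult=2, new row 3: (0, 0, -12, -1); set L[3][1]=2
k=2: U[2][2]=-4
  eliminate (3,2): mult=3, new row 3: (0, 0, 0, -1); set L[3][2]=3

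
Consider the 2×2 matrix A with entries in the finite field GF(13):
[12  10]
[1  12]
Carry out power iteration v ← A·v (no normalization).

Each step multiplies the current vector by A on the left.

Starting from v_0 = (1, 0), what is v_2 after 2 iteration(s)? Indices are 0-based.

v_0 = (1, 0).
v_1 = A·v_0 = (12, 1).
v_2 = A·v_1 = (11, 11).

v_2 = (11, 11)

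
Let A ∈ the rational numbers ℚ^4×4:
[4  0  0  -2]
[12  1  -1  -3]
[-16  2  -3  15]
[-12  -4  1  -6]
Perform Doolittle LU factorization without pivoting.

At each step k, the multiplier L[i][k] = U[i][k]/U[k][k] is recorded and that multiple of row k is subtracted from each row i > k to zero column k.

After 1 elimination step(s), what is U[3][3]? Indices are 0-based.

[col 0] pivot 4
  R1 -= 3*R0 → (0, 1, -1, 3)  (L[1][0] := 3)
  R2 -= -4*R0 → (0, 2, -3, 7)  (L[2][0] := -4)
  R3 -= -3*R0 → (0, -4, 1, -12)  (L[3][0] := -3)

U[3][3] = -12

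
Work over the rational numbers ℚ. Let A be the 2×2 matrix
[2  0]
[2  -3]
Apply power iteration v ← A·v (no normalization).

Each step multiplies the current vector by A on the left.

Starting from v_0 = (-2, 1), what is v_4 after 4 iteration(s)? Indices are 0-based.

v_0 = (-2, 1).
v_1 = A·v_0 = (-4, -7).
v_2 = A·v_1 = (-8, 13).
v_3 = A·v_2 = (-16, -55).
v_4 = A·v_3 = (-32, 133).

v_4 = (-32, 133)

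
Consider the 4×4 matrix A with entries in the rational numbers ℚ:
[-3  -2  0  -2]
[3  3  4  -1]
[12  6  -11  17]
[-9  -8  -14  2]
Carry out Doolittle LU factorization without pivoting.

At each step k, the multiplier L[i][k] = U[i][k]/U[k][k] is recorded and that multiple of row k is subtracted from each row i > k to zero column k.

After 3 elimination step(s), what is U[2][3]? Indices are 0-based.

U[2][3] = 3

k=0: U[0][0]=-3
  eliminate (1,0): mult=-1, new row 1: (0, 1, 4, -3); set L[1][0]=-1
  eliminate (2,0): mult=-4, new row 2: (0, -2, -11, 9); set L[2][0]=-4
  eliminate (3,0): mult=3, new row 3: (0, -2, -14, 8); set L[3][0]=3
k=1: U[1][1]=1
  eliminate (2,1): mult=-2, new row 2: (0, 0, -3, 3); set L[2][1]=-2
  eliminate (3,1): mult=-2, new row 3: (0, 0, -6, 2); set L[3][1]=-2
k=2: U[2][2]=-3
  eliminate (3,2): mult=2, new row 3: (0, 0, 0, -4); set L[3][2]=2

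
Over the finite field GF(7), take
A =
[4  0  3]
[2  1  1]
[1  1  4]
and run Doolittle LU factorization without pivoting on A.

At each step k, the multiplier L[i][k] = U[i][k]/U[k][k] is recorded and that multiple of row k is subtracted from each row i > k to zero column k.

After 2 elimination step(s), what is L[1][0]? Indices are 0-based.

Step 1: pivot at (0,0) is 4.
  row1 ← row1 − (4)·row0  ⇒  L[1][0]=4, U row1=(0, 1, 3)
  row2 ← row2 − (2)·row0  ⇒  L[2][0]=2, U row2=(0, 1, 5)
Step 2: pivot at (1,1) is 1.
  row2 ← row2 − (1)·row1  ⇒  L[2][1]=1, U row2=(0, 0, 2)

L[1][0] = 4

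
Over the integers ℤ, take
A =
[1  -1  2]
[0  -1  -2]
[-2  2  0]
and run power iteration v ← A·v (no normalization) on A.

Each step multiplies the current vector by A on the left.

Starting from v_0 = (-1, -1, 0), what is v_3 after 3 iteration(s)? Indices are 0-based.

v_3 = (4, -3, 0)

v_0 = (-1, -1, 0).
v_1 = A·v_0 = (0, 1, 0).
v_2 = A·v_1 = (-1, -1, 2).
v_3 = A·v_2 = (4, -3, 0).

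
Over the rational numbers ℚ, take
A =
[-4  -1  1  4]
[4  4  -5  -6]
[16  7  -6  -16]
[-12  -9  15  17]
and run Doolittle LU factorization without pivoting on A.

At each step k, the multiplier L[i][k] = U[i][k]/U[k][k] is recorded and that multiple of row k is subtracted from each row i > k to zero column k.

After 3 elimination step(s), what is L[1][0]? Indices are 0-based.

L[1][0] = -1

Step 1: pivot at (0,0) is -4.
  row1 ← row1 − (-1)·row0  ⇒  L[1][0]=-1, U row1=(0, 3, -4, -2)
  row2 ← row2 − (-4)·row0  ⇒  L[2][0]=-4, U row2=(0, 3, -2, 0)
  row3 ← row3 − (3)·row0  ⇒  L[3][0]=3, U row3=(0, -6, 12, 5)
Step 2: pivot at (1,1) is 3.
  row2 ← row2 − (1)·row1  ⇒  L[2][1]=1, U row2=(0, 0, 2, 2)
  row3 ← row3 − (-2)·row1  ⇒  L[3][1]=-2, U row3=(0, 0, 4, 1)
Step 3: pivot at (2,2) is 2.
  row3 ← row3 − (2)·row2  ⇒  L[3][2]=2, U row3=(0, 0, 0, -3)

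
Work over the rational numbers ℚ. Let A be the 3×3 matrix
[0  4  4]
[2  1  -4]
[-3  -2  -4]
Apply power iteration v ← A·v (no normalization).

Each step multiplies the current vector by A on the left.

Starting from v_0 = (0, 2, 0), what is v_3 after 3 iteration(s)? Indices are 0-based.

v_0 = (0, 2, 0).
v_1 = A·v_0 = (8, 2, -4).
v_2 = A·v_1 = (-8, 34, -12).
v_3 = A·v_2 = (88, 66, 4).

v_3 = (88, 66, 4)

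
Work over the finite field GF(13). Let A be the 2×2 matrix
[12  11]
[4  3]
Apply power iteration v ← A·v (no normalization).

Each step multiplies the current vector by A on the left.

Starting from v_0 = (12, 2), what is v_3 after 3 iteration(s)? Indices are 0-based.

v_0 = (12, 2).
v_1 = A·v_0 = (10, 2).
v_2 = A·v_1 = (12, 7).
v_3 = A·v_2 = (0, 4).

v_3 = (0, 4)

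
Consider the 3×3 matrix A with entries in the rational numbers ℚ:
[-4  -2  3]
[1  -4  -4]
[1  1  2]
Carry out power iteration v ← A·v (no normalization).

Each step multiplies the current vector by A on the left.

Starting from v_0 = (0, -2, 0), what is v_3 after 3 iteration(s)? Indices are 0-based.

v_0 = (0, -2, 0).
v_1 = A·v_0 = (4, 8, -2).
v_2 = A·v_1 = (-38, -20, 8).
v_3 = A·v_2 = (216, 10, -42).

v_3 = (216, 10, -42)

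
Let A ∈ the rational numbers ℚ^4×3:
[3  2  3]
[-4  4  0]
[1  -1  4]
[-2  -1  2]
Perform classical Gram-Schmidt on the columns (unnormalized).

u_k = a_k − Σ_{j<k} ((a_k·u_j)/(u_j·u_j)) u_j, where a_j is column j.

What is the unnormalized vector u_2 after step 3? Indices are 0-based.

u_2 = (327/193, 156/193, 733/193, 545/193)

Step 1: u_0 = a_0 = (3, -4, 1, -2).
Step 2: u_1 = a_1 − (-3/10)·u_0 = (29/10, 14/5, -7/10, -8/5).
Step 3: u_2 = a_2 − (3/10)·u_0 − (27/193)·u_1 = (327/193, 156/193, 733/193, 545/193).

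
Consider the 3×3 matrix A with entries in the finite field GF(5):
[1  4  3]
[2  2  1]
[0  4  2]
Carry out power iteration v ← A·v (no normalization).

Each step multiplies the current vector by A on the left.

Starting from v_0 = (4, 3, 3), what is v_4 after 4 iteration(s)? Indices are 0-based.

v_0 = (4, 3, 3).
v_1 = A·v_0 = (0, 2, 3).
v_2 = A·v_1 = (2, 2, 4).
v_3 = A·v_2 = (2, 2, 1).
v_4 = A·v_3 = (3, 4, 0).

v_4 = (3, 4, 0)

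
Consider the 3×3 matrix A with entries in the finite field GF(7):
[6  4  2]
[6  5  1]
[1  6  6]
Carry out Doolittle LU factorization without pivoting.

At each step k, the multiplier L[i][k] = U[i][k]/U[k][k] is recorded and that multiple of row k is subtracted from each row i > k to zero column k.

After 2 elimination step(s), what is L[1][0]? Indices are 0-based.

[col 0] pivot 6
  R1 -= 1*R0 → (0, 1, 6)  (L[1][0] := 1)
  R2 -= 6*R0 → (0, 3, 1)  (L[2][0] := 6)
[col 1] pivot 1
  R2 -= 3*R1 → (0, 0, 4)  (L[2][1] := 3)

L[1][0] = 1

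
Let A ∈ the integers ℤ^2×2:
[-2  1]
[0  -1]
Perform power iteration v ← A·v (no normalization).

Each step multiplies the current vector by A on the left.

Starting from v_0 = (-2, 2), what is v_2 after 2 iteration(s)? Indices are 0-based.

v_2 = (-14, 2)

v_0 = (-2, 2).
v_1 = A·v_0 = (6, -2).
v_2 = A·v_1 = (-14, 2).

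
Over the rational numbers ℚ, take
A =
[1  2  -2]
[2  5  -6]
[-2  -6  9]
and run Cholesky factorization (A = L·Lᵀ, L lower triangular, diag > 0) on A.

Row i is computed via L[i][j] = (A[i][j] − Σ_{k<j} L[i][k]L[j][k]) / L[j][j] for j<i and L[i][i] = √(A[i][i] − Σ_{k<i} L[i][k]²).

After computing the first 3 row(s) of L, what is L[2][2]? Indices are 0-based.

Step 1: L[0][0] = √(1) = 1.
  L[1][0] = (2) / L[0][0] = 2.
Step 2: L[1][1] = √(1) = 1.
  L[2][0] = (-2) / L[0][0] = -2.
  L[2][1] = (-2) / L[1][1] = -2.
Step 3: L[2][2] = √(1) = 1.

L[2][2] = 1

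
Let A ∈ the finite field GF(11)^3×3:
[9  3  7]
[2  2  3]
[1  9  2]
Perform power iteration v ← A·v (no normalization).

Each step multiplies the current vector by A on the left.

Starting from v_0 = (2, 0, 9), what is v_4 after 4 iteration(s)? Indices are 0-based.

v_0 = (2, 0, 9).
v_1 = A·v_0 = (4, 9, 9).
v_2 = A·v_1 = (5, 9, 4).
v_3 = A·v_2 = (1, 7, 6).
v_4 = A·v_3 = (6, 1, 10).

v_4 = (6, 1, 10)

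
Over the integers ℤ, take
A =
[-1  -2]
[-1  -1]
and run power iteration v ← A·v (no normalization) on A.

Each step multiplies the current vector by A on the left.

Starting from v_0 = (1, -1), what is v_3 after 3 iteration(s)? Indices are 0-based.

v_0 = (1, -1).
v_1 = A·v_0 = (1, 0).
v_2 = A·v_1 = (-1, -1).
v_3 = A·v_2 = (3, 2).

v_3 = (3, 2)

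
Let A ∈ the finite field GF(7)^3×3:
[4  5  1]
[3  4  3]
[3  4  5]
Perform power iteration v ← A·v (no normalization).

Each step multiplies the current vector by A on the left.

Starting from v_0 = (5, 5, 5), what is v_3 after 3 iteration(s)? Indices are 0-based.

v_0 = (5, 5, 5).
v_1 = A·v_0 = (1, 1, 4).
v_2 = A·v_1 = (6, 5, 6).
v_3 = A·v_2 = (6, 0, 5).

v_3 = (6, 0, 5)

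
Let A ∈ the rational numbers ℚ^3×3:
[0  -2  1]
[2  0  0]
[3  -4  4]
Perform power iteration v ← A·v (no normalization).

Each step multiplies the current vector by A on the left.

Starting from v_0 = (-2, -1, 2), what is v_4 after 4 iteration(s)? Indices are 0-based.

v_0 = (-2, -1, 2).
v_1 = A·v_0 = (4, -4, 6).
v_2 = A·v_1 = (14, 8, 52).
v_3 = A·v_2 = (36, 28, 218).
v_4 = A·v_3 = (162, 72, 868).

v_4 = (162, 72, 868)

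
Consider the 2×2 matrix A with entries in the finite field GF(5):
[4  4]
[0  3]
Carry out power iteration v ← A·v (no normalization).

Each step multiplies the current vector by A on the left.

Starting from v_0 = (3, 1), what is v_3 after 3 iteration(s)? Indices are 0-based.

v_3 = (0, 2)

v_0 = (3, 1).
v_1 = A·v_0 = (1, 3).
v_2 = A·v_1 = (1, 4).
v_3 = A·v_2 = (0, 2).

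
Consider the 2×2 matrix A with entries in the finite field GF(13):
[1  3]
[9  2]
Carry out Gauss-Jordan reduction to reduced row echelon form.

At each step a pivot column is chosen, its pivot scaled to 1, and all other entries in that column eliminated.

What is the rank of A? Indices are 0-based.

rank = 2

pivot(0,0)=1: scale R0 → (1, 3)
  clear (1,0): R1 −= (9)R0 → (0, 1)
pivot(1,1)=1: scale R1 → (0, 1)
  clear (0,1): R0 −= (3)R1 → (1, 0)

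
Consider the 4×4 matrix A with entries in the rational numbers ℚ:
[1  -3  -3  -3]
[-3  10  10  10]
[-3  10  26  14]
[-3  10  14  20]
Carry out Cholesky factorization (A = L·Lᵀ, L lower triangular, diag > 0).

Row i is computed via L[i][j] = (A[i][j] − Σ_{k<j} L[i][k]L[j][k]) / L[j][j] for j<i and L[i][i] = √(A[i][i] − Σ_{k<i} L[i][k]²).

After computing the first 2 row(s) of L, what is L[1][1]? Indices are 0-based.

L[1][1] = 1

Step 1: L[0][0] = √(1) = 1.
  L[1][0] = (-3) / L[0][0] = -3.
Step 2: L[1][1] = √(1) = 1.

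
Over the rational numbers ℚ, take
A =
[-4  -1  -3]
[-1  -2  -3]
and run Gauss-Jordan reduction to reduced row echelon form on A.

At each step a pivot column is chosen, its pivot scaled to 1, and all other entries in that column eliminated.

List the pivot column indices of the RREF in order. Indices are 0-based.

pivot columns: 0, 1

[1] R0 /= -4  ⇒  (1, 1/4, 3/4)
     R1 -= -1·R0  ⇒  (0, -7/4, -9/4)
[2] R1 /= -7/4  ⇒  (0, 1, 9/7)
     R0 -= 1/4·R1  ⇒  (1, 0, 3/7)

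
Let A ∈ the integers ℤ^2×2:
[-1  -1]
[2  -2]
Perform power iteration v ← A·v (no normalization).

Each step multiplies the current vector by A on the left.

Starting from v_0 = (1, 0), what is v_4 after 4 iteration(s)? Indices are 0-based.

v_4 = (-17, -6)

v_0 = (1, 0).
v_1 = A·v_0 = (-1, 2).
v_2 = A·v_1 = (-1, -6).
v_3 = A·v_2 = (7, 10).
v_4 = A·v_3 = (-17, -6).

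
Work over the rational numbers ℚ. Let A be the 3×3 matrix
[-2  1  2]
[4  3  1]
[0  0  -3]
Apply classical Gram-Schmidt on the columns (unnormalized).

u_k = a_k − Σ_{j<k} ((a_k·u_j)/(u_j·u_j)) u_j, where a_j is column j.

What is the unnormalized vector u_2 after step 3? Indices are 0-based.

u_2 = (0, 0, -3)

Step 1: u_0 = a_0 = (-2, 4, 0).
Step 2: u_1 = a_1 − (1/2)·u_0 = (2, 1, 0).
Step 3: u_2 = a_2 − (0)·u_0 − (1)·u_1 = (0, 0, -3).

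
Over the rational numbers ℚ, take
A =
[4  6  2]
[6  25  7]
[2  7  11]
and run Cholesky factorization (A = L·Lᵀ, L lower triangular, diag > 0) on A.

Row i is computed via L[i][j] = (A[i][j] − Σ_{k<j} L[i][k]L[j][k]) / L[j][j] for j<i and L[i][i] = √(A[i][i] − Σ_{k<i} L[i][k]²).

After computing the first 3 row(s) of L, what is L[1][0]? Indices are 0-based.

Step 1: L[0][0] = √(4) = 2.
  L[1][0] = (6) / L[0][0] = 3.
Step 2: L[1][1] = √(16) = 4.
  L[2][0] = (2) / L[0][0] = 1.
  L[2][1] = (4) / L[1][1] = 1.
Step 3: L[2][2] = √(9) = 3.

L[1][0] = 3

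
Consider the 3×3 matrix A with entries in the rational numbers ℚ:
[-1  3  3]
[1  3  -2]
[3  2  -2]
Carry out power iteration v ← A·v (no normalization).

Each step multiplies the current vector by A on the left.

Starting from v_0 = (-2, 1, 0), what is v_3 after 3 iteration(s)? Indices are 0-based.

v_0 = (-2, 1, 0).
v_1 = A·v_0 = (5, 1, -4).
v_2 = A·v_1 = (-14, 16, 25).
v_3 = A·v_2 = (137, -16, -60).

v_3 = (137, -16, -60)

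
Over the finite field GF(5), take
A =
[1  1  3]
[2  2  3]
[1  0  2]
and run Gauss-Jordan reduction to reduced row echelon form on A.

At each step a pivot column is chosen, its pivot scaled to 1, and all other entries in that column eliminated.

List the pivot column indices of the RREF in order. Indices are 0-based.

pivot(0,0)=1: scale R0 → (1, 1, 3)
  clear (1,0): R1 −= (2)R0 → (0, 0, 2)
  clear (2,0): R2 −= (1)R0 → (0, 4, 4)
pivot(1,1): swap R1↔R2
pivot(1,1)=4: scale R1 → (0, 1, 1)
  clear (0,1): R0 −= (1)R1 → (1, 0, 2)
pivot(2,2)=2: scale R2 → (0, 0, 1)
  clear (0,2): R0 −= (2)R2 → (1, 0, 0)
  clear (1,2): R1 −= (1)R2 → (0, 1, 0)

pivot columns: 0, 1, 2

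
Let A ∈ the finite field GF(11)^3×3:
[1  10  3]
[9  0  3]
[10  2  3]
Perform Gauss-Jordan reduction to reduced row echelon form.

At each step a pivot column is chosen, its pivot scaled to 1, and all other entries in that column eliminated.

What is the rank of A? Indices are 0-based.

rank = 3

step 1: normalize row 0 (÷1) = (1, 10, 3)
  row 1: subtract 9×row0 = (0, 9, 9)
  row 2: subtract 10×row0 = (0, 1, 6)
step 2: normalize row 1 (÷9) = (0, 1, 1)
  row 0: subtract 10×row1 = (1, 0, 4)
  row 2: subtract 1×row1 = (0, 0, 5)
step 3: normalize row 2 (÷5) = (0, 0, 1)
  row 0: subtract 4×row2 = (1, 0, 0)
  row 1: subtract 1×row2 = (0, 1, 0)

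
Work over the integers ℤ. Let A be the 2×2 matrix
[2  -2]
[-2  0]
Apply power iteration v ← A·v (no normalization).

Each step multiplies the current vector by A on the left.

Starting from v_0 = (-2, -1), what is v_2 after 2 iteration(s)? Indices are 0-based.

v_0 = (-2, -1).
v_1 = A·v_0 = (-2, 4).
v_2 = A·v_1 = (-12, 4).

v_2 = (-12, 4)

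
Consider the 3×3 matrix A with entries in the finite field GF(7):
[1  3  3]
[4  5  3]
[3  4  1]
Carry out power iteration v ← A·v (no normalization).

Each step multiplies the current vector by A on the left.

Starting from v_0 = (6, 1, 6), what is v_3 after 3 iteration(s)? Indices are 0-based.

v_3 = (2, 2, 3)

v_0 = (6, 1, 6).
v_1 = A·v_0 = (6, 5, 0).
v_2 = A·v_1 = (0, 0, 3).
v_3 = A·v_2 = (2, 2, 3).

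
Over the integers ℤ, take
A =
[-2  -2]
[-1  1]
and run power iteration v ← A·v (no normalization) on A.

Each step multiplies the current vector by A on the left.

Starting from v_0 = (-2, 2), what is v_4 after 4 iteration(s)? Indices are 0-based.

v_0 = (-2, 2).
v_1 = A·v_0 = (0, 4).
v_2 = A·v_1 = (-8, 4).
v_3 = A·v_2 = (8, 12).
v_4 = A·v_3 = (-40, 4).

v_4 = (-40, 4)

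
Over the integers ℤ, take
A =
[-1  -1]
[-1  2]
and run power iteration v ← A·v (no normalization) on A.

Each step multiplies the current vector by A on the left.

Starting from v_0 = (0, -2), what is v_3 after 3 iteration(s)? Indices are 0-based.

v_0 = (0, -2).
v_1 = A·v_0 = (2, -4).
v_2 = A·v_1 = (2, -10).
v_3 = A·v_2 = (8, -22).

v_3 = (8, -22)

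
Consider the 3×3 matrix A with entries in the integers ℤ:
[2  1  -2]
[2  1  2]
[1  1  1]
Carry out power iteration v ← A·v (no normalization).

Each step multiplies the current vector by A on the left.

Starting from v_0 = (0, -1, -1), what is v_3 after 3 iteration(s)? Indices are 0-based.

v_0 = (0, -1, -1).
v_1 = A·v_0 = (1, -3, -2).
v_2 = A·v_1 = (3, -5, -4).
v_3 = A·v_2 = (9, -7, -6).

v_3 = (9, -7, -6)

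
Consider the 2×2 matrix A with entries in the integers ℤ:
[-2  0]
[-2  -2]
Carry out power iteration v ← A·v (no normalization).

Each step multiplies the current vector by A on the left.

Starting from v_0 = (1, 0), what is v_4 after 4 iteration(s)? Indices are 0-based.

v_0 = (1, 0).
v_1 = A·v_0 = (-2, -2).
v_2 = A·v_1 = (4, 8).
v_3 = A·v_2 = (-8, -24).
v_4 = A·v_3 = (16, 64).

v_4 = (16, 64)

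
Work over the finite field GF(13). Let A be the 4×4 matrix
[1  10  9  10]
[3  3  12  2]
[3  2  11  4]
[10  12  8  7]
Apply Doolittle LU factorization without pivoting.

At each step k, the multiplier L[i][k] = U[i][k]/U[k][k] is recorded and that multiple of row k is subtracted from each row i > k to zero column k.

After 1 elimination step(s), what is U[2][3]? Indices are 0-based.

Step 1: pivot at (0,0) is 1.
  row1 ← row1 − (3)·row0  ⇒  L[1][0]=3, U row1=(0, 12, 11, 11)
  row2 ← row2 − (3)·row0  ⇒  L[2][0]=3, U row2=(0, 11, 10, 0)
  row3 ← row3 − (10)·row0  ⇒  L[3][0]=10, U row3=(0, 3, 9, 11)

U[2][3] = 0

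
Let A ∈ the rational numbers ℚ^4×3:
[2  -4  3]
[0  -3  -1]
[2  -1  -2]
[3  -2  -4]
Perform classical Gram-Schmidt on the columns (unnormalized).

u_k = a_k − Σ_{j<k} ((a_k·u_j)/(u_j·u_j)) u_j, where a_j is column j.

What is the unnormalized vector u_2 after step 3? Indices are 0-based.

u_2 = (379/127, -683/254, -83/254, -225/127)

Step 1: u_0 = a_0 = (2, 0, 2, 3).
Step 2: u_1 = a_1 − (-16/17)·u_0 = (-36/17, -3, 15/17, 14/17).
Step 3: u_2 = a_2 − (-10/17)·u_0 − (-143/254)·u_1 = (379/127, -683/254, -83/254, -225/127).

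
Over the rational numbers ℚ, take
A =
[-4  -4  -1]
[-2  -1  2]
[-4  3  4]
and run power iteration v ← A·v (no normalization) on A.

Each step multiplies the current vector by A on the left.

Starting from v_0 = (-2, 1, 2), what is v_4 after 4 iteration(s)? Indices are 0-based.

v_4 = (-1793, 1007, 3319)

v_0 = (-2, 1, 2).
v_1 = A·v_0 = (2, 7, 19).
v_2 = A·v_1 = (-55, 27, 89).
v_3 = A·v_2 = (23, 261, 657).
v_4 = A·v_3 = (-1793, 1007, 3319).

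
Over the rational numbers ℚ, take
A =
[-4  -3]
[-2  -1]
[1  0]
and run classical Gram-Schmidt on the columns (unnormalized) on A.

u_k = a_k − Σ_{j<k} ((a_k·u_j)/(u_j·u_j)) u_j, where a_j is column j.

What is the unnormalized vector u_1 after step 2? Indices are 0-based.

u_1 = (-1/3, 1/3, -2/3)

Step 1: u_0 = a_0 = (-4, -2, 1).
Step 2: u_1 = a_1 − (2/3)·u_0 = (-1/3, 1/3, -2/3).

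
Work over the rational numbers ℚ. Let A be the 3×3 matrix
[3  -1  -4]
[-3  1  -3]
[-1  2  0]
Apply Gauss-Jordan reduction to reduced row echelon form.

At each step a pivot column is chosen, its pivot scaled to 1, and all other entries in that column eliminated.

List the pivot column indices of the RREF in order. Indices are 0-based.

pivot(0,0)=3: scale R0 → (1, -1/3, -4/3)
  clear (1,0): R1 −= (-3)R0 → (0, 0, -7)
  clear (2,0): R2 −= (-1)R0 → (0, 5/3, -4/3)
pivot(1,1): swap R1↔R2
pivot(1,1)=5/3: scale R1 → (0, 1, -4/5)
  clear (0,1): R0 −= (-1/3)R1 → (1, 0, -8/5)
pivot(2,2)=-7: scale R2 → (0, 0, 1)
  clear (0,2): R0 −= (-8/5)R2 → (1, 0, 0)
  clear (1,2): R1 −= (-4/5)R2 → (0, 1, 0)

pivot columns: 0, 1, 2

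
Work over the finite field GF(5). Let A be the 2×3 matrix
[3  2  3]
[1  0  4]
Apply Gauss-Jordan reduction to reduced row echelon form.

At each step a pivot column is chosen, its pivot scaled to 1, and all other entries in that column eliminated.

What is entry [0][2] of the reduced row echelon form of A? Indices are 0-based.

M[0][2] = 4

step 1: normalize row 0 (÷3) = (1, 4, 1)
  row 1: subtract 1×row0 = (0, 1, 3)
step 2: normalize row 1 (÷1) = (0, 1, 3)
  row 0: subtract 4×row1 = (1, 0, 4)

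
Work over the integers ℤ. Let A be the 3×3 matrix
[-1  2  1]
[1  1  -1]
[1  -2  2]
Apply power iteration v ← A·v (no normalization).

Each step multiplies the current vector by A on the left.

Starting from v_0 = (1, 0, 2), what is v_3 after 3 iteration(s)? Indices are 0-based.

v_3 = (1, -16, 38)

v_0 = (1, 0, 2).
v_1 = A·v_0 = (1, -1, 5).
v_2 = A·v_1 = (2, -5, 13).
v_3 = A·v_2 = (1, -16, 38).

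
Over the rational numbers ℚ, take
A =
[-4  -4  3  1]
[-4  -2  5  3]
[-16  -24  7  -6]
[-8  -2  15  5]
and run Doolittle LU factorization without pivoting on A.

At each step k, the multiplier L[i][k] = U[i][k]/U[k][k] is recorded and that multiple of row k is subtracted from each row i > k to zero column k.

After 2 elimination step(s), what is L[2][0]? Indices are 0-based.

[col 0] pivot -4
  R1 -= 1*R0 → (0, 2, 2, 2)  (L[1][0] := 1)
  R2 -= 4*R0 → (0, -8, -5, -10)  (L[2][0] := 4)
  R3 -= 2*R0 → (0, 6, 9, 3)  (L[3][0] := 2)
[col 1] pivot 2
  R2 -= -4*R1 → (0, 0, 3, -2)  (L[2][1] := -4)
  R3 -= 3*R1 → (0, 0, 3, -3)  (L[3][1] := 3)

L[2][0] = 4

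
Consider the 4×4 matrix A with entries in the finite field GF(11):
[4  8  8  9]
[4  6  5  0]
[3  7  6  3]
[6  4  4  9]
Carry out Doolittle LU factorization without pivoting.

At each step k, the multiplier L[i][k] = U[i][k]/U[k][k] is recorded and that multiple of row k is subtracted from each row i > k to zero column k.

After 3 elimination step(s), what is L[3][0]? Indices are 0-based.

[col 0] pivot 4
  R1 -= 1*R0 → (0, 9, 8, 2)  (L[1][0] := 1)
  R2 -= 9*R0 → (0, 1, 0, 10)  (L[2][0] := 9)
  R3 -= 7*R0 → (0, 3, 3, 1)  (L[3][0] := 7)
[col 1] pivot 9
  R2 -= 5*R1 → (0, 0, 4, 0)  (L[2][1] := 5)
  R3 -= 4*R1 → (0, 0, 4, 4)  (L[3][1] := 4)
[col 2] pivot 4
  R3 -= 1*R2 → (0, 0, 0, 4)  (L[3][2] := 1)

L[3][0] = 7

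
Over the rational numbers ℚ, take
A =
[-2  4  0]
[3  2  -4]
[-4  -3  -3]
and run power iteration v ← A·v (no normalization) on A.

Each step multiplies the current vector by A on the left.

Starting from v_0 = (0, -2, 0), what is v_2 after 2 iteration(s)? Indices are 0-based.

v_0 = (0, -2, 0).
v_1 = A·v_0 = (-8, -4, 6).
v_2 = A·v_1 = (0, -56, 26).

v_2 = (0, -56, 26)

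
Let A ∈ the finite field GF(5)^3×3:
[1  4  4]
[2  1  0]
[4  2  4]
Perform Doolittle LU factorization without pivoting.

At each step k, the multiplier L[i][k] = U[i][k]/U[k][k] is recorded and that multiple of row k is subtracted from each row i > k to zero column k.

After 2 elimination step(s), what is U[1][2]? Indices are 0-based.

U[1][2] = 2

Step 1: pivot at (0,0) is 1.
  row1 ← row1 − (2)·row0  ⇒  L[1][0]=2, U row1=(0, 3, 2)
  row2 ← row2 − (4)·row0  ⇒  L[2][0]=4, U row2=(0, 1, 3)
Step 2: pivot at (1,1) is 3.
  row2 ← row2 − (2)·row1  ⇒  L[2][1]=2, U row2=(0, 0, 4)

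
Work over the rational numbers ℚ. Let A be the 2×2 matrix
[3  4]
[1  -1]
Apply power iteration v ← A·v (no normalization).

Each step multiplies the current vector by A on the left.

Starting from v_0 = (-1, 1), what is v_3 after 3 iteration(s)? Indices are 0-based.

v_0 = (-1, 1).
v_1 = A·v_0 = (1, -2).
v_2 = A·v_1 = (-5, 3).
v_3 = A·v_2 = (-3, -8).

v_3 = (-3, -8)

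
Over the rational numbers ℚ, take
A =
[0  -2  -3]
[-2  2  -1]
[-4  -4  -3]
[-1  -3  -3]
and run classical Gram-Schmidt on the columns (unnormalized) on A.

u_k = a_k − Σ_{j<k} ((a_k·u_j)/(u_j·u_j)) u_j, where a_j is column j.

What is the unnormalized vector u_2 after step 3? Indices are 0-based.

Step 1: u_0 = a_0 = (0, -2, -4, -1).
Step 2: u_1 = a_1 − (5/7)·u_0 = (-2, 24/7, -8/7, -16/7).
Step 3: u_2 = a_2 − (17/21)·u_0 − (15/26)·u_1 = (-24/13, -53/39, 35/39, -34/39).

u_2 = (-24/13, -53/39, 35/39, -34/39)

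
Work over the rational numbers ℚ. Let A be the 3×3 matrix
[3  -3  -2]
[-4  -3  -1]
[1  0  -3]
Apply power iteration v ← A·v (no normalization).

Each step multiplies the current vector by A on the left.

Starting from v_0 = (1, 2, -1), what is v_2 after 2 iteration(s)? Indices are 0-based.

v_0 = (1, 2, -1).
v_1 = A·v_0 = (-1, -9, 4).
v_2 = A·v_1 = (16, 27, -13).

v_2 = (16, 27, -13)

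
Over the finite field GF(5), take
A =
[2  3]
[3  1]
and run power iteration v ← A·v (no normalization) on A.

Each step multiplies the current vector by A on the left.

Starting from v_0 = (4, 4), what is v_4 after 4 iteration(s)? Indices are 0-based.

v_4 = (3, 2)

v_0 = (4, 4).
v_1 = A·v_0 = (0, 1).
v_2 = A·v_1 = (3, 1).
v_3 = A·v_2 = (4, 0).
v_4 = A·v_3 = (3, 2).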